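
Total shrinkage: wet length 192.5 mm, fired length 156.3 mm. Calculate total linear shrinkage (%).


TS = (192.5 - 156.3) / 192.5 * 100 = 18.81%

18.81


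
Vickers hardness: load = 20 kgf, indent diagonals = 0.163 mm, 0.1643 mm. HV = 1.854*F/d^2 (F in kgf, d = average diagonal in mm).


d_avg = (0.163+0.1643)/2 = 0.16365 mm
HV = 1.854*20/0.16365^2 = 1385

1385


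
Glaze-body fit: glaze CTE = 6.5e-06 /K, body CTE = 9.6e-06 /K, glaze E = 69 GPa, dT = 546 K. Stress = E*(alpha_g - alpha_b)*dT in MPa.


Stress = 69*1000*(6.5e-06 - 9.6e-06)*546 = -116.8 MPa

-116.8


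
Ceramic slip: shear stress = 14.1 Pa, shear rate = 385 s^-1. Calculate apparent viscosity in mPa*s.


eta = tau/gamma * 1000 = 14.1/385 * 1000 = 36.6 mPa*s

36.6


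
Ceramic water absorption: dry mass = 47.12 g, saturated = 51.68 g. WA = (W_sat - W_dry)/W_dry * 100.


WA = (51.68 - 47.12) / 47.12 * 100 = 9.68%

9.68


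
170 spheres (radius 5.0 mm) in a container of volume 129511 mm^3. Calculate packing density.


V_sphere = 4/3*pi*5.0^3 = 523.5988 mm^3
Total V = 170*523.5988 = 89011.796 mm^3
PD = 89011.796 / 129511 = 0.687

0.687


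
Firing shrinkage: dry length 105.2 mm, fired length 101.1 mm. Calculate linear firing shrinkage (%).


FS = (105.2 - 101.1) / 105.2 * 100 = 3.9%

3.9


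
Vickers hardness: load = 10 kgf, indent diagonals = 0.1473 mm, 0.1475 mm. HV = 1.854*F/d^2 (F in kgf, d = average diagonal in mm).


d_avg = (0.1473+0.1475)/2 = 0.1474 mm
HV = 1.854*10/0.1474^2 = 853

853


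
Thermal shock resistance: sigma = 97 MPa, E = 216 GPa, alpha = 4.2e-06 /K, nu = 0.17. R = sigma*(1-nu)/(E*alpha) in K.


R = 97*(1-0.17)/(216*1000*4.2e-06) = 89 K

89


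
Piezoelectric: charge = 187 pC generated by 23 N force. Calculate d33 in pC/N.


d33 = 187 / 23 = 8.1 pC/N

8.1


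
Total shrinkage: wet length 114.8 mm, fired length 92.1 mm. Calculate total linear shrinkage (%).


TS = (114.8 - 92.1) / 114.8 * 100 = 19.77%

19.77


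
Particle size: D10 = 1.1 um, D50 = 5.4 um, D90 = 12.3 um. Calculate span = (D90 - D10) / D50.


Span = (12.3 - 1.1) / 5.4 = 11.2 / 5.4 = 2.074

2.074


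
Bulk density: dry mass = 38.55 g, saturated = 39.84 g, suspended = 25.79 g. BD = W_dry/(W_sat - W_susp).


BD = 38.55 / (39.84 - 25.79) = 38.55 / 14.05 = 2.744 g/cm^3

2.744


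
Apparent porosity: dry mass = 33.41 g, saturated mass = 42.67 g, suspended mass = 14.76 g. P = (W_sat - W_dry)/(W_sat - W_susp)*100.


P = (42.67 - 33.41) / (42.67 - 14.76) * 100 = 9.26 / 27.91 * 100 = 33.2%

33.2


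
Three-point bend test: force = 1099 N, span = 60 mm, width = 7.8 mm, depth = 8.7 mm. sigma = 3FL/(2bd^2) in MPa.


sigma = 3*1099*60/(2*7.8*8.7^2) = 167.5 MPa

167.5


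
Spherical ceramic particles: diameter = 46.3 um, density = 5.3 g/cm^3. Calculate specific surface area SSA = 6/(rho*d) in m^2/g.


SSA = 6 / (5.3 * 46.3) = 0.024 m^2/g

0.024


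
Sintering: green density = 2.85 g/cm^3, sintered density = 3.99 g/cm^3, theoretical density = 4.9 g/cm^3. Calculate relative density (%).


Relative = 3.99 / 4.9 * 100 = 81.4%

81.4


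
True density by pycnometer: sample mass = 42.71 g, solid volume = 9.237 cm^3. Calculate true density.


TD = 42.71 / 9.237 = 4.624 g/cm^3

4.624


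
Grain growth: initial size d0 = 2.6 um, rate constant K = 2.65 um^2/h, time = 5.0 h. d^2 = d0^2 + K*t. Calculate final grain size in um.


d^2 = 2.6^2 + 2.65*5.0 = 20.01
d = sqrt(20.01) = 4.47 um

4.47


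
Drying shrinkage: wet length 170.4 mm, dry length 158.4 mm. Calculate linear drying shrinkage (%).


DS = (170.4 - 158.4) / 170.4 * 100 = 7.04%

7.04


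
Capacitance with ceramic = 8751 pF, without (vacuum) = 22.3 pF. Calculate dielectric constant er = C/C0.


er = 8751 / 22.3 = 392.42

392.42


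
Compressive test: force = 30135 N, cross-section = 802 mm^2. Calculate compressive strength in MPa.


CS = 30135 / 802 = 37.6 MPa

37.6


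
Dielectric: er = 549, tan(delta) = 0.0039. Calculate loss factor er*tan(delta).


Loss = 549 * 0.0039 = 2.141

2.141


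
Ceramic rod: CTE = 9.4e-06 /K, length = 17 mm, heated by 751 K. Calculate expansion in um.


dL = 9.4e-06 * 17 * 751 * 1000 = 120.01 um

120.01


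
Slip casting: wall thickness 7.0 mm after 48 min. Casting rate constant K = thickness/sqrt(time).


K = 7.0 / sqrt(48) = 7.0 / 6.9282 = 1.01 mm/min^0.5

1.01


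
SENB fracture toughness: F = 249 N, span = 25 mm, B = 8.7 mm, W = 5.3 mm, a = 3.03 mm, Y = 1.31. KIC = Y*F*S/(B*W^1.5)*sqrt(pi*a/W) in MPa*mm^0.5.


KIC = 1.31*249*25/(8.7*5.3^1.5)*sqrt(pi*3.03/5.3) = 102.95

102.95


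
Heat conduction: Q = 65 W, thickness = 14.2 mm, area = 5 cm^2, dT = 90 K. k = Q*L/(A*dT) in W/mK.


k = 65*14.2/1000/(5/10000*90) = 20.51 W/mK

20.51


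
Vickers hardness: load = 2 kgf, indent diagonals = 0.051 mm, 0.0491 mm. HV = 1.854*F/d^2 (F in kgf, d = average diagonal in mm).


d_avg = (0.051+0.0491)/2 = 0.05005 mm
HV = 1.854*2/0.05005^2 = 1480

1480


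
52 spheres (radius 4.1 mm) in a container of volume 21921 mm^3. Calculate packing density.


V_sphere = 4/3*pi*4.1^3 = 288.6956 mm^3
Total V = 52*288.6956 = 15012.1712 mm^3
PD = 15012.1712 / 21921 = 0.685

0.685


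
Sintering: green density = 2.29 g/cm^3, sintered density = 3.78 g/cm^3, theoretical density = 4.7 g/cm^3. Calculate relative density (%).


Relative = 3.78 / 4.7 * 100 = 80.4%

80.4


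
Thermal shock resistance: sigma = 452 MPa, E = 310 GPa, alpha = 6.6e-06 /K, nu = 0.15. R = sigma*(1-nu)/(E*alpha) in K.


R = 452*(1-0.15)/(310*1000*6.6e-06) = 188 K

188


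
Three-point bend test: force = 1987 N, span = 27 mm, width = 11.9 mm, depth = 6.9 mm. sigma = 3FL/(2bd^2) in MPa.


sigma = 3*1987*27/(2*11.9*6.9^2) = 142.0 MPa

142.0


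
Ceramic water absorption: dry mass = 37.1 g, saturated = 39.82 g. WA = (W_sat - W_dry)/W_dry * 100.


WA = (39.82 - 37.1) / 37.1 * 100 = 7.33%

7.33


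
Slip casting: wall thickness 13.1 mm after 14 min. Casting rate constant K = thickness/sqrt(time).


K = 13.1 / sqrt(14) = 13.1 / 3.7417 = 3.501 mm/min^0.5

3.501


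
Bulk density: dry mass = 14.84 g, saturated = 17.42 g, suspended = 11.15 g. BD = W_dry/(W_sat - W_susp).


BD = 14.84 / (17.42 - 11.15) = 14.84 / 6.27 = 2.367 g/cm^3

2.367


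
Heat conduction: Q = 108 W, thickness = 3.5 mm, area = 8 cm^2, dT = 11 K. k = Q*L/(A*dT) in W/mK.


k = 108*3.5/1000/(8/10000*11) = 42.95 W/mK

42.95


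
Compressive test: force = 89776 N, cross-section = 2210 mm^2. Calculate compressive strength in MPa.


CS = 89776 / 2210 = 40.6 MPa

40.6


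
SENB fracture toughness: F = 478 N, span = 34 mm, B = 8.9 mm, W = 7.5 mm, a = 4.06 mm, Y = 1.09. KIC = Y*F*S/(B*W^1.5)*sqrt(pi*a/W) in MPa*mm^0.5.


KIC = 1.09*478*34/(8.9*7.5^1.5)*sqrt(pi*4.06/7.5) = 126.37

126.37


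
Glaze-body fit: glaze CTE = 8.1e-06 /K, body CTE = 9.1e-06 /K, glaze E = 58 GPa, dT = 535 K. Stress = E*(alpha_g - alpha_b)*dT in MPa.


Stress = 58*1000*(8.1e-06 - 9.1e-06)*535 = -31.0 MPa

-31.0


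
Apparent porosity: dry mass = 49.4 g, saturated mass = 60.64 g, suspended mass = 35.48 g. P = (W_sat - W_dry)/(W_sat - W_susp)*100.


P = (60.64 - 49.4) / (60.64 - 35.48) * 100 = 11.24 / 25.16 * 100 = 44.7%

44.7


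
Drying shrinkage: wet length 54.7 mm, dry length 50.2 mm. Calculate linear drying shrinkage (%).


DS = (54.7 - 50.2) / 54.7 * 100 = 8.23%

8.23


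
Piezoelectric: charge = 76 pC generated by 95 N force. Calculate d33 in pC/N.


d33 = 76 / 95 = 0.8 pC/N

0.8


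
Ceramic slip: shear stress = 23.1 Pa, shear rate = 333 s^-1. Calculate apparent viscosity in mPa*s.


eta = tau/gamma * 1000 = 23.1/333 * 1000 = 69.4 mPa*s

69.4


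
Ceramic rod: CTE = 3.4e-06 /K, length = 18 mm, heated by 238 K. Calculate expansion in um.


dL = 3.4e-06 * 18 * 238 * 1000 = 14.566 um

14.566


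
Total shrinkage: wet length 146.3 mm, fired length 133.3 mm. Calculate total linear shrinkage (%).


TS = (146.3 - 133.3) / 146.3 * 100 = 8.89%

8.89


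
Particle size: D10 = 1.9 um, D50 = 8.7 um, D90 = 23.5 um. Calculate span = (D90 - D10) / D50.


Span = (23.5 - 1.9) / 8.7 = 21.6 / 8.7 = 2.483

2.483


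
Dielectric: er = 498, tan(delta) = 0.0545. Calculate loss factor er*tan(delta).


Loss = 498 * 0.0545 = 27.141

27.141


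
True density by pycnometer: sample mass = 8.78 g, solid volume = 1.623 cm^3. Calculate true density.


TD = 8.78 / 1.623 = 5.41 g/cm^3

5.41


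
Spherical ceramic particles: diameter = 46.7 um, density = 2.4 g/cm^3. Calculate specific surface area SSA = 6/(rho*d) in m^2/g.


SSA = 6 / (2.4 * 46.7) = 0.054 m^2/g

0.054


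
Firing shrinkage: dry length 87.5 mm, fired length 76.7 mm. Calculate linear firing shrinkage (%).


FS = (87.5 - 76.7) / 87.5 * 100 = 12.34%

12.34


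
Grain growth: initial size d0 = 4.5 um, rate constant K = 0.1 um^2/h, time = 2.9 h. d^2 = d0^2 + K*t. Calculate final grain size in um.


d^2 = 4.5^2 + 0.1*2.9 = 20.54
d = sqrt(20.54) = 4.53 um

4.53


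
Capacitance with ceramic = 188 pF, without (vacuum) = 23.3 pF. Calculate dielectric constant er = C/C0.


er = 188 / 23.3 = 8.07

8.07


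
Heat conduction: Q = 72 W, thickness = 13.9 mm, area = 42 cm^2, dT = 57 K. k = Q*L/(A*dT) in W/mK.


k = 72*13.9/1000/(42/10000*57) = 4.18 W/mK

4.18


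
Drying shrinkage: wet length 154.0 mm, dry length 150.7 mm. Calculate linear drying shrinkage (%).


DS = (154.0 - 150.7) / 154.0 * 100 = 2.14%

2.14


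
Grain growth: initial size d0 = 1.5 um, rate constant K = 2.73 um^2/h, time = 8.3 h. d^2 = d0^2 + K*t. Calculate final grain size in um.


d^2 = 1.5^2 + 2.73*8.3 = 24.909
d = sqrt(24.909) = 4.99 um

4.99


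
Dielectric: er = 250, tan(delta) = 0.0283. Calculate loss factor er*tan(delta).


Loss = 250 * 0.0283 = 7.075

7.075


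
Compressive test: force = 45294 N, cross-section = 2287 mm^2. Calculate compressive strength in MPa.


CS = 45294 / 2287 = 19.8 MPa

19.8


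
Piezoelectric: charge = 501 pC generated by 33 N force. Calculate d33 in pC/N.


d33 = 501 / 33 = 15.2 pC/N

15.2


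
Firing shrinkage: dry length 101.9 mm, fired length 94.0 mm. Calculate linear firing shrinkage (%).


FS = (101.9 - 94.0) / 101.9 * 100 = 7.75%

7.75


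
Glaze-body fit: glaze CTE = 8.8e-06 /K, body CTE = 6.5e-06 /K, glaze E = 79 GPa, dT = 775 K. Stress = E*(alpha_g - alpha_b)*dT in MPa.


Stress = 79*1000*(8.8e-06 - 6.5e-06)*775 = 140.8 MPa

140.8


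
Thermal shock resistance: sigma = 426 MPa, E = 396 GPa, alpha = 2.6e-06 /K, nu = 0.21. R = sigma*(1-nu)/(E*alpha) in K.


R = 426*(1-0.21)/(396*1000*2.6e-06) = 327 K

327


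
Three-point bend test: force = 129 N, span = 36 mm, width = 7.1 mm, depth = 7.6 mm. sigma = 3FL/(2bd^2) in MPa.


sigma = 3*129*36/(2*7.1*7.6^2) = 17.0 MPa

17.0


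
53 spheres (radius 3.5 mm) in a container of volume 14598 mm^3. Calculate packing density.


V_sphere = 4/3*pi*3.5^3 = 179.5944 mm^3
Total V = 53*179.5944 = 9518.5032 mm^3
PD = 9518.5032 / 14598 = 0.652

0.652


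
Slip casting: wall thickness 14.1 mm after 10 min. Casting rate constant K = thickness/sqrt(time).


K = 14.1 / sqrt(10) = 14.1 / 3.1623 = 4.459 mm/min^0.5

4.459


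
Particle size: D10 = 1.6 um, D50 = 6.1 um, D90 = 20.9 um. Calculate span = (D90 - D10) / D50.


Span = (20.9 - 1.6) / 6.1 = 19.3 / 6.1 = 3.164

3.164


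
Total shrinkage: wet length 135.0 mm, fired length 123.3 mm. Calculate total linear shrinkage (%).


TS = (135.0 - 123.3) / 135.0 * 100 = 8.67%

8.67


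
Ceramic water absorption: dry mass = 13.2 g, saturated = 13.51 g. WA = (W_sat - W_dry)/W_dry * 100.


WA = (13.51 - 13.2) / 13.2 * 100 = 2.35%

2.35


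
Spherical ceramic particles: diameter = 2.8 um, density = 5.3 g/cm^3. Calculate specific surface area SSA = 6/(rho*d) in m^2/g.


SSA = 6 / (5.3 * 2.8) = 0.404 m^2/g

0.404


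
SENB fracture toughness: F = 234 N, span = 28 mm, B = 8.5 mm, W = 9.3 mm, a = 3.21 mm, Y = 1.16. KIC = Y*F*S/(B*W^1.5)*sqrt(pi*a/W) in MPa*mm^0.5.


KIC = 1.16*234*28/(8.5*9.3^1.5)*sqrt(pi*3.21/9.3) = 32.83

32.83


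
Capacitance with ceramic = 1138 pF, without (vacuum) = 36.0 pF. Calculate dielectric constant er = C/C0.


er = 1138 / 36.0 = 31.61

31.61


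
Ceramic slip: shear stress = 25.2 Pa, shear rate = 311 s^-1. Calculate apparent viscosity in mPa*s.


eta = tau/gamma * 1000 = 25.2/311 * 1000 = 81.0 mPa*s

81.0


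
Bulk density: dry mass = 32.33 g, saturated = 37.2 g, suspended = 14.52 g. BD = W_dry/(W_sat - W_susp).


BD = 32.33 / (37.2 - 14.52) = 32.33 / 22.68 = 1.425 g/cm^3

1.425


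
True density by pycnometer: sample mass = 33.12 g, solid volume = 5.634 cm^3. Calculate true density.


TD = 33.12 / 5.634 = 5.879 g/cm^3

5.879


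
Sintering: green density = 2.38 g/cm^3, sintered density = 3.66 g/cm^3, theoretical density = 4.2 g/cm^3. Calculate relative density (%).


Relative = 3.66 / 4.2 * 100 = 87.1%

87.1


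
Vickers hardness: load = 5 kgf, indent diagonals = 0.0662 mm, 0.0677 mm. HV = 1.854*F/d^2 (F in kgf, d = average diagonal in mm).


d_avg = (0.0662+0.0677)/2 = 0.06695 mm
HV = 1.854*5/0.06695^2 = 2068

2068


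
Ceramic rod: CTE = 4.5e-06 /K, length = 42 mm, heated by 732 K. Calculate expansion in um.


dL = 4.5e-06 * 42 * 732 * 1000 = 138.348 um

138.348


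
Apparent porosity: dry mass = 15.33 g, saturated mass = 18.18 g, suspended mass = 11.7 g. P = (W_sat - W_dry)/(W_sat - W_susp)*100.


P = (18.18 - 15.33) / (18.18 - 11.7) * 100 = 2.85 / 6.48 * 100 = 44.0%

44.0


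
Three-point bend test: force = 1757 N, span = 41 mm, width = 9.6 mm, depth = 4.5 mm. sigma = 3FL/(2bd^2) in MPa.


sigma = 3*1757*41/(2*9.6*4.5^2) = 555.8 MPa

555.8


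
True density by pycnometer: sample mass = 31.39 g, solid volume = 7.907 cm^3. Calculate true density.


TD = 31.39 / 7.907 = 3.97 g/cm^3

3.97


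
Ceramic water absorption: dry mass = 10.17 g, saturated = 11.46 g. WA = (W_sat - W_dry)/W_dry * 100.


WA = (11.46 - 10.17) / 10.17 * 100 = 12.68%

12.68


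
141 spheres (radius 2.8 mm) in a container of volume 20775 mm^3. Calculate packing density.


V_sphere = 4/3*pi*2.8^3 = 91.9523 mm^3
Total V = 141*91.9523 = 12965.2743 mm^3
PD = 12965.2743 / 20775 = 0.624

0.624


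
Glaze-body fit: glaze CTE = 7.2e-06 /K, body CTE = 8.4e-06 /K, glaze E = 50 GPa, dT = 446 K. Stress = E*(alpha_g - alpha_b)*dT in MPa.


Stress = 50*1000*(7.2e-06 - 8.4e-06)*446 = -26.8 MPa

-26.8


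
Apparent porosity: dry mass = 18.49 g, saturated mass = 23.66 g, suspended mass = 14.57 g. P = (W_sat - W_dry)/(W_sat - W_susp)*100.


P = (23.66 - 18.49) / (23.66 - 14.57) * 100 = 5.17 / 9.09 * 100 = 56.9%

56.9


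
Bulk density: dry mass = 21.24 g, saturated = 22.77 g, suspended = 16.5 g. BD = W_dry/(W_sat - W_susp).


BD = 21.24 / (22.77 - 16.5) = 21.24 / 6.27 = 3.388 g/cm^3

3.388


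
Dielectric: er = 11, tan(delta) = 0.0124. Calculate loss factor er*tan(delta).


Loss = 11 * 0.0124 = 0.136

0.136


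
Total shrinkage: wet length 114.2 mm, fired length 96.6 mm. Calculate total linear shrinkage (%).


TS = (114.2 - 96.6) / 114.2 * 100 = 15.41%

15.41


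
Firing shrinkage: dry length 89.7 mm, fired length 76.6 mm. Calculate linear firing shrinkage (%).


FS = (89.7 - 76.6) / 89.7 * 100 = 14.6%

14.6


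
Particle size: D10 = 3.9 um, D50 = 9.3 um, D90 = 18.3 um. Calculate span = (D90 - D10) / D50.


Span = (18.3 - 3.9) / 9.3 = 14.4 / 9.3 = 1.548

1.548


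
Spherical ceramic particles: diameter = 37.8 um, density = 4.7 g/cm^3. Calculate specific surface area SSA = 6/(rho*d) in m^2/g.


SSA = 6 / (4.7 * 37.8) = 0.034 m^2/g

0.034


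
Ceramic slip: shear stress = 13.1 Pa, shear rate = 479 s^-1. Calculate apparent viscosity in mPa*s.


eta = tau/gamma * 1000 = 13.1/479 * 1000 = 27.3 mPa*s

27.3


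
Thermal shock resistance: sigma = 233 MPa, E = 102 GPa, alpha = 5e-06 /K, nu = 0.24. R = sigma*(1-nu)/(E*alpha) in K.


R = 233*(1-0.24)/(102*1000*5e-06) = 347 K

347


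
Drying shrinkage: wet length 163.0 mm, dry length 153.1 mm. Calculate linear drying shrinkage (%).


DS = (163.0 - 153.1) / 163.0 * 100 = 6.07%

6.07


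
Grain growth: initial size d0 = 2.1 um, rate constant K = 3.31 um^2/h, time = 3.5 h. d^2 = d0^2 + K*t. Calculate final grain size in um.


d^2 = 2.1^2 + 3.31*3.5 = 15.995
d = sqrt(15.995) = 4.0 um

4.0


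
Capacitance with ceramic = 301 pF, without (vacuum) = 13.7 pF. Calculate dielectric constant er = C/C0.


er = 301 / 13.7 = 21.97

21.97


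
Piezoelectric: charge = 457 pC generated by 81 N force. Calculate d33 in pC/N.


d33 = 457 / 81 = 5.6 pC/N

5.6


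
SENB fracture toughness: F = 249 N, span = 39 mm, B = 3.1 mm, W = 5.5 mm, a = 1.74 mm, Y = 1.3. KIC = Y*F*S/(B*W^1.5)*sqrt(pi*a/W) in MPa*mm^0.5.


KIC = 1.3*249*39/(3.1*5.5^1.5)*sqrt(pi*1.74/5.5) = 314.75

314.75


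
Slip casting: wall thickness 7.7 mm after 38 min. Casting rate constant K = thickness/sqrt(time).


K = 7.7 / sqrt(38) = 7.7 / 6.1644 = 1.249 mm/min^0.5

1.249


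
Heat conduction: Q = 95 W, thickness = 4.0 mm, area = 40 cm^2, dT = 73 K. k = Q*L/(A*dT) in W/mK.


k = 95*4.0/1000/(40/10000*73) = 1.3 W/mK

1.3


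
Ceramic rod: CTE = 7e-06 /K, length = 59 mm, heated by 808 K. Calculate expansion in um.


dL = 7e-06 * 59 * 808 * 1000 = 333.704 um

333.704


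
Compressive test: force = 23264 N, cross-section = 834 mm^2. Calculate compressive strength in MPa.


CS = 23264 / 834 = 27.9 MPa

27.9


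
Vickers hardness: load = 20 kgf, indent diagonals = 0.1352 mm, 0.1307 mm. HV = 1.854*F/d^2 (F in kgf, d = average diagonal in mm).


d_avg = (0.1352+0.1307)/2 = 0.13295 mm
HV = 1.854*20/0.13295^2 = 2098

2098


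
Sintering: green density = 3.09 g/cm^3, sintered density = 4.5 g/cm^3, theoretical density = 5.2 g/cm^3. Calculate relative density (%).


Relative = 4.5 / 5.2 * 100 = 86.5%

86.5


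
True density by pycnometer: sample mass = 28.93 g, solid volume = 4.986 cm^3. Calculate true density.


TD = 28.93 / 4.986 = 5.802 g/cm^3

5.802


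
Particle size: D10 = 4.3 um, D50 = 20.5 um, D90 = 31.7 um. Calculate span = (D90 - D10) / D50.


Span = (31.7 - 4.3) / 20.5 = 27.4 / 20.5 = 1.337

1.337


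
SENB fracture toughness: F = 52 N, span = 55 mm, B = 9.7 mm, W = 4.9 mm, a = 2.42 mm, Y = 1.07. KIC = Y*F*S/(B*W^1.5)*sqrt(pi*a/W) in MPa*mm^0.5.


KIC = 1.07*52*55/(9.7*4.9^1.5)*sqrt(pi*2.42/4.9) = 36.23

36.23


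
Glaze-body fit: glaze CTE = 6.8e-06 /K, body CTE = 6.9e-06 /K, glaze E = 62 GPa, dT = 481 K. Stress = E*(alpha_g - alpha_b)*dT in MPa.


Stress = 62*1000*(6.8e-06 - 6.9e-06)*481 = -3.0 MPa

-3.0


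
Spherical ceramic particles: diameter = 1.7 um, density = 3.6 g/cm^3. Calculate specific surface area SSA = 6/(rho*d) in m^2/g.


SSA = 6 / (3.6 * 1.7) = 0.98 m^2/g

0.98


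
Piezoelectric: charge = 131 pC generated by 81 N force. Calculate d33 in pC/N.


d33 = 131 / 81 = 1.6 pC/N

1.6


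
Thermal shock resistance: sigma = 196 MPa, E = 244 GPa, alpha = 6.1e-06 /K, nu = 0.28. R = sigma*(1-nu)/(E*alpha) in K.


R = 196*(1-0.28)/(244*1000*6.1e-06) = 95 K

95


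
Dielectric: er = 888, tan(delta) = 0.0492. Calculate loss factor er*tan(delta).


Loss = 888 * 0.0492 = 43.69

43.69


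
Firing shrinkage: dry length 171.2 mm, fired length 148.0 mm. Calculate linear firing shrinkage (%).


FS = (171.2 - 148.0) / 171.2 * 100 = 13.55%

13.55


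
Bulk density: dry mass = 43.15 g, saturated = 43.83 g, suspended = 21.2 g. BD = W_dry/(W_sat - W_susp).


BD = 43.15 / (43.83 - 21.2) = 43.15 / 22.63 = 1.907 g/cm^3

1.907


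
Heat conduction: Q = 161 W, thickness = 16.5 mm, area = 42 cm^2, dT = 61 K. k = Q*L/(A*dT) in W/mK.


k = 161*16.5/1000/(42/10000*61) = 10.37 W/mK

10.37


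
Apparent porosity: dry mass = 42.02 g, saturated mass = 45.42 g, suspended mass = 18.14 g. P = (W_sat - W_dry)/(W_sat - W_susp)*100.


P = (45.42 - 42.02) / (45.42 - 18.14) * 100 = 3.4 / 27.28 * 100 = 12.5%

12.5


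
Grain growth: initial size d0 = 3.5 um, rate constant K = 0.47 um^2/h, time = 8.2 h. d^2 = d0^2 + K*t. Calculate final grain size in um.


d^2 = 3.5^2 + 0.47*8.2 = 16.104
d = sqrt(16.104) = 4.01 um

4.01


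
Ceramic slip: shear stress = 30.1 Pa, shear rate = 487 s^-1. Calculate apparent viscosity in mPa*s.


eta = tau/gamma * 1000 = 30.1/487 * 1000 = 61.8 mPa*s

61.8


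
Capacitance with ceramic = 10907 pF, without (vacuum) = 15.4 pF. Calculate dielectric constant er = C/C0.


er = 10907 / 15.4 = 708.25

708.25


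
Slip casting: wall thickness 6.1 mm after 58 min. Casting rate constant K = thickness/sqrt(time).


K = 6.1 / sqrt(58) = 6.1 / 7.6158 = 0.801 mm/min^0.5

0.801


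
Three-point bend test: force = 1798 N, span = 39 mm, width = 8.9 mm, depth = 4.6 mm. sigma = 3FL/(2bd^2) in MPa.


sigma = 3*1798*39/(2*8.9*4.6^2) = 558.5 MPa

558.5


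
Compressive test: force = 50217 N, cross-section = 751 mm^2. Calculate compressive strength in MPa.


CS = 50217 / 751 = 66.9 MPa

66.9


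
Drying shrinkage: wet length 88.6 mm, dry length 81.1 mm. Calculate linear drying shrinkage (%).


DS = (88.6 - 81.1) / 88.6 * 100 = 8.47%

8.47


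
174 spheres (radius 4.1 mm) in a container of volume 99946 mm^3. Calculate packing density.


V_sphere = 4/3*pi*4.1^3 = 288.6956 mm^3
Total V = 174*288.6956 = 50233.0344 mm^3
PD = 50233.0344 / 99946 = 0.503

0.503


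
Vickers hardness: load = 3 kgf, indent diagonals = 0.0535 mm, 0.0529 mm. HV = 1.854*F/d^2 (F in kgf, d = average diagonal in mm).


d_avg = (0.0535+0.0529)/2 = 0.0532 mm
HV = 1.854*3/0.0532^2 = 1965

1965


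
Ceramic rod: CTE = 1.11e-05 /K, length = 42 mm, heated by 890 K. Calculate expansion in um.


dL = 1.11e-05 * 42 * 890 * 1000 = 414.918 um

414.918


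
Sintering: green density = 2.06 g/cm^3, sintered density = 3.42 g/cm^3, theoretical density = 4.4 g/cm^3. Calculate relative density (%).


Relative = 3.42 / 4.4 * 100 = 77.7%

77.7


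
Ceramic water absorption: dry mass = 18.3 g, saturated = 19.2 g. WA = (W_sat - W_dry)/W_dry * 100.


WA = (19.2 - 18.3) / 18.3 * 100 = 4.92%

4.92


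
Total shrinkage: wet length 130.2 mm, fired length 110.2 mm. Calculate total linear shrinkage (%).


TS = (130.2 - 110.2) / 130.2 * 100 = 15.36%

15.36


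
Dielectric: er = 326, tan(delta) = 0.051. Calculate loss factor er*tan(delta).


Loss = 326 * 0.051 = 16.626

16.626


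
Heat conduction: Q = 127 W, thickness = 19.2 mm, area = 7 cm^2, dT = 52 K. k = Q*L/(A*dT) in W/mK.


k = 127*19.2/1000/(7/10000*52) = 66.99 W/mK

66.99


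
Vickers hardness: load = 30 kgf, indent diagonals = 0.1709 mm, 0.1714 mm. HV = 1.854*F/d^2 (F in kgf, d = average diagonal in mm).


d_avg = (0.1709+0.1714)/2 = 0.17115 mm
HV = 1.854*30/0.17115^2 = 1899

1899


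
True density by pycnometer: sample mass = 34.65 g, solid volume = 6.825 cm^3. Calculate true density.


TD = 34.65 / 6.825 = 5.077 g/cm^3

5.077


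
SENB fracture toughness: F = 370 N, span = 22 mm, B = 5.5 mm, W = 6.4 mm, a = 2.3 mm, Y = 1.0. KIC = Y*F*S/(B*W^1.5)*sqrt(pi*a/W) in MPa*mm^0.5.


KIC = 1.0*370*22/(5.5*6.4^1.5)*sqrt(pi*2.3/6.4) = 97.13

97.13


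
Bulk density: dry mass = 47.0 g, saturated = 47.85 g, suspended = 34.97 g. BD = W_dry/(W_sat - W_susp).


BD = 47.0 / (47.85 - 34.97) = 47.0 / 12.88 = 3.649 g/cm^3

3.649


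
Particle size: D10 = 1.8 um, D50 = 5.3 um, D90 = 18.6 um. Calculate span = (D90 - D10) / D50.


Span = (18.6 - 1.8) / 5.3 = 16.8 / 5.3 = 3.17

3.17


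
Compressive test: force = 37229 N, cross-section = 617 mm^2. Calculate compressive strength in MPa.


CS = 37229 / 617 = 60.3 MPa

60.3


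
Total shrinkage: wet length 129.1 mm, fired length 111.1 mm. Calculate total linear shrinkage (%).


TS = (129.1 - 111.1) / 129.1 * 100 = 13.94%

13.94


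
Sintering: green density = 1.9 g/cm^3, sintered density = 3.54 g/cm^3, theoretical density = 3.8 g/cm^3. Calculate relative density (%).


Relative = 3.54 / 3.8 * 100 = 93.2%

93.2


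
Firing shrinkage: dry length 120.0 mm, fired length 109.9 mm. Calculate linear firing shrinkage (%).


FS = (120.0 - 109.9) / 120.0 * 100 = 8.42%

8.42


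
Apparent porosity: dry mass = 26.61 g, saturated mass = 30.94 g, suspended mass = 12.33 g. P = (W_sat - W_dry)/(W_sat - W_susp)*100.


P = (30.94 - 26.61) / (30.94 - 12.33) * 100 = 4.33 / 18.61 * 100 = 23.3%

23.3


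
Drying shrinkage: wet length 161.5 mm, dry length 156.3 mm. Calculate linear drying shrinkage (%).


DS = (161.5 - 156.3) / 161.5 * 100 = 3.22%

3.22


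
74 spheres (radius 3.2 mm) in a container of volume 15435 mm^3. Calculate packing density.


V_sphere = 4/3*pi*3.2^3 = 137.2583 mm^3
Total V = 74*137.2583 = 10157.1142 mm^3
PD = 10157.1142 / 15435 = 0.658

0.658


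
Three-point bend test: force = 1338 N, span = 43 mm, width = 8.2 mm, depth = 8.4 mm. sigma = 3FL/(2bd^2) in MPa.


sigma = 3*1338*43/(2*8.2*8.4^2) = 149.2 MPa

149.2


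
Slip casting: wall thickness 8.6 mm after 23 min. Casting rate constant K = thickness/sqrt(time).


K = 8.6 / sqrt(23) = 8.6 / 4.7958 = 1.793 mm/min^0.5

1.793


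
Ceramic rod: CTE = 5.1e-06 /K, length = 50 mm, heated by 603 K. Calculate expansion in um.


dL = 5.1e-06 * 50 * 603 * 1000 = 153.765 um

153.765


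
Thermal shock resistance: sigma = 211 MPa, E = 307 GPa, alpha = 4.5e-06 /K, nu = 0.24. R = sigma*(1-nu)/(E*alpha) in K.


R = 211*(1-0.24)/(307*1000*4.5e-06) = 116 K

116


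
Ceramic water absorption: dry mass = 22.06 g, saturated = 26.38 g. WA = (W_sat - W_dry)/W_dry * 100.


WA = (26.38 - 22.06) / 22.06 * 100 = 19.58%

19.58


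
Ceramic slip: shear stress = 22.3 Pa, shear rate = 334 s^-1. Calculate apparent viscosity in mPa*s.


eta = tau/gamma * 1000 = 22.3/334 * 1000 = 66.8 mPa*s

66.8


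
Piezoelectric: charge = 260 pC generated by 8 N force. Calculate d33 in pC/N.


d33 = 260 / 8 = 32.5 pC/N

32.5


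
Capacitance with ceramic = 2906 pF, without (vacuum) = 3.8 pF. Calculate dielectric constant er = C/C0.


er = 2906 / 3.8 = 764.74

764.74


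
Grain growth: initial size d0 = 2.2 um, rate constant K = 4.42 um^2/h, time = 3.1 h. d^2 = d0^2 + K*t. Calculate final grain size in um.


d^2 = 2.2^2 + 4.42*3.1 = 18.542
d = sqrt(18.542) = 4.31 um

4.31


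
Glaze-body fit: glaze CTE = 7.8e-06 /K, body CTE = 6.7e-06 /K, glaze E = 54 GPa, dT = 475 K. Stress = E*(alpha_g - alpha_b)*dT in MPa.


Stress = 54*1000*(7.8e-06 - 6.7e-06)*475 = 28.2 MPa

28.2


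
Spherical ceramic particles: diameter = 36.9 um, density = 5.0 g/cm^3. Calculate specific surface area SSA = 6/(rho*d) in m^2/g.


SSA = 6 / (5.0 * 36.9) = 0.033 m^2/g

0.033


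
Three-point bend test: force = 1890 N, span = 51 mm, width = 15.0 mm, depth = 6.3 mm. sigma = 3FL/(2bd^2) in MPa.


sigma = 3*1890*51/(2*15.0*6.3^2) = 242.9 MPa

242.9


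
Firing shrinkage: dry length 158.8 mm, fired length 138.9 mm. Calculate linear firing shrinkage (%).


FS = (158.8 - 138.9) / 158.8 * 100 = 12.53%

12.53


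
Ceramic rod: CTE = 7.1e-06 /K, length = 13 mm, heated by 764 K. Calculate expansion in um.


dL = 7.1e-06 * 13 * 764 * 1000 = 70.517 um

70.517


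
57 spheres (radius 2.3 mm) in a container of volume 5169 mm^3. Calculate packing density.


V_sphere = 4/3*pi*2.3^3 = 50.965 mm^3
Total V = 57*50.965 = 2905.005 mm^3
PD = 2905.005 / 5169 = 0.562

0.562


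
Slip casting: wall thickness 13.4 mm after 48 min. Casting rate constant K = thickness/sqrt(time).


K = 13.4 / sqrt(48) = 13.4 / 6.9282 = 1.934 mm/min^0.5

1.934


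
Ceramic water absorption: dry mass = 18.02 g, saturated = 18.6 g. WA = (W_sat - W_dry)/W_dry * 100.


WA = (18.6 - 18.02) / 18.02 * 100 = 3.22%

3.22


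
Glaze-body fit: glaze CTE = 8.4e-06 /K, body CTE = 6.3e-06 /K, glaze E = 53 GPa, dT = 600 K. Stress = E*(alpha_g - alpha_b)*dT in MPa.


Stress = 53*1000*(8.4e-06 - 6.3e-06)*600 = 66.8 MPa

66.8


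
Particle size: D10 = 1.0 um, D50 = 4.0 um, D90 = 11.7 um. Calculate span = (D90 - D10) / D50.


Span = (11.7 - 1.0) / 4.0 = 10.7 / 4.0 = 2.675

2.675


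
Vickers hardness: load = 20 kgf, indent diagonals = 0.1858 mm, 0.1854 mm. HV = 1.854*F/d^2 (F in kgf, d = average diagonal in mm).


d_avg = (0.1858+0.1854)/2 = 0.1856 mm
HV = 1.854*20/0.1856^2 = 1076

1076


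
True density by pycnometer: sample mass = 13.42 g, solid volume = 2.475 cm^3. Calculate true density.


TD = 13.42 / 2.475 = 5.422 g/cm^3

5.422


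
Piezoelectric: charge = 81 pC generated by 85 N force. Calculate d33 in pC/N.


d33 = 81 / 85 = 1.0 pC/N

1.0


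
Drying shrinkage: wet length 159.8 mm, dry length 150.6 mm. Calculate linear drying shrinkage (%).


DS = (159.8 - 150.6) / 159.8 * 100 = 5.76%

5.76


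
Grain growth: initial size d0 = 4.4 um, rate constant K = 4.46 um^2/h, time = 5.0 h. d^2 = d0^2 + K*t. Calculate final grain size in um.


d^2 = 4.4^2 + 4.46*5.0 = 41.66
d = sqrt(41.66) = 6.45 um

6.45


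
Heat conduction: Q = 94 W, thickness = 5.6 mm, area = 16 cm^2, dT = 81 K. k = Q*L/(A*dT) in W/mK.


k = 94*5.6/1000/(16/10000*81) = 4.06 W/mK

4.06


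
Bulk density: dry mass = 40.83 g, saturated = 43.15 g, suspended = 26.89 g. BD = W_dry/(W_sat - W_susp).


BD = 40.83 / (43.15 - 26.89) = 40.83 / 16.26 = 2.511 g/cm^3

2.511


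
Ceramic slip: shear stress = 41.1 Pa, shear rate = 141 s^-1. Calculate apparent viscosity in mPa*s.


eta = tau/gamma * 1000 = 41.1/141 * 1000 = 291.5 mPa*s

291.5


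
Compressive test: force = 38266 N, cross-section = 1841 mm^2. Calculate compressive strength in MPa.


CS = 38266 / 1841 = 20.8 MPa

20.8


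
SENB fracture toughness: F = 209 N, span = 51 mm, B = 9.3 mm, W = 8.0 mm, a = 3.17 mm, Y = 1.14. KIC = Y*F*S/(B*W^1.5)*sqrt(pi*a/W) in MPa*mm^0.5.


KIC = 1.14*209*51/(9.3*8.0^1.5)*sqrt(pi*3.17/8.0) = 64.43

64.43


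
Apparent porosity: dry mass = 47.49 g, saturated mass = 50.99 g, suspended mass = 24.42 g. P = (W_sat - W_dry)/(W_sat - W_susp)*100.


P = (50.99 - 47.49) / (50.99 - 24.42) * 100 = 3.5 / 26.57 * 100 = 13.2%

13.2


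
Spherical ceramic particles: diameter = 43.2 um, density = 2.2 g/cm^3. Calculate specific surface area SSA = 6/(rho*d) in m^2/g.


SSA = 6 / (2.2 * 43.2) = 0.063 m^2/g

0.063


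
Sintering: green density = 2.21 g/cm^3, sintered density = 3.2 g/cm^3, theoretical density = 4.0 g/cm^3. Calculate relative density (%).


Relative = 3.2 / 4.0 * 100 = 80.0%

80.0


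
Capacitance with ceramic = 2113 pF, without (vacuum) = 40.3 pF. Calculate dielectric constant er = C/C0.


er = 2113 / 40.3 = 52.43

52.43


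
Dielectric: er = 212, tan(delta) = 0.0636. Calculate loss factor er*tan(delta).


Loss = 212 * 0.0636 = 13.483

13.483


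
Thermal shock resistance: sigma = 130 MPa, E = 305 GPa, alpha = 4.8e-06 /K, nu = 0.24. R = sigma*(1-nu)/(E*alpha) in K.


R = 130*(1-0.24)/(305*1000*4.8e-06) = 67 K

67


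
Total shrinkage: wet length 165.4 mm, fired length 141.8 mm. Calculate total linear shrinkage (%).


TS = (165.4 - 141.8) / 165.4 * 100 = 14.27%

14.27


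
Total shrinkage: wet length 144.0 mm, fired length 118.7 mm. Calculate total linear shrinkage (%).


TS = (144.0 - 118.7) / 144.0 * 100 = 17.57%

17.57


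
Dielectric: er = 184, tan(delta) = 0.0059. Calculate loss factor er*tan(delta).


Loss = 184 * 0.0059 = 1.086

1.086


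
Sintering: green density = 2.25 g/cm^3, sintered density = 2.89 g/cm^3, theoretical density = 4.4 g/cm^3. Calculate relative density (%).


Relative = 2.89 / 4.4 * 100 = 65.7%

65.7


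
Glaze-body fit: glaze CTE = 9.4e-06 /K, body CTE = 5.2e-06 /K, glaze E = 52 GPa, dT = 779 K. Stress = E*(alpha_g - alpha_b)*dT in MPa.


Stress = 52*1000*(9.4e-06 - 5.2e-06)*779 = 170.1 MPa

170.1


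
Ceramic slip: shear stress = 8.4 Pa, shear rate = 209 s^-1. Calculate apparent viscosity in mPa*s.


eta = tau/gamma * 1000 = 8.4/209 * 1000 = 40.2 mPa*s

40.2


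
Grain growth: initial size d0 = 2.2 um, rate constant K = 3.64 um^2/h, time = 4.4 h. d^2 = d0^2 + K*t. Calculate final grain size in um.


d^2 = 2.2^2 + 3.64*4.4 = 20.856
d = sqrt(20.856) = 4.57 um

4.57


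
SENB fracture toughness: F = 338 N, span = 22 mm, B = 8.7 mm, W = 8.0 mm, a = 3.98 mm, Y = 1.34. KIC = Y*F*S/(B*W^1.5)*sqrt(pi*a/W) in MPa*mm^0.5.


KIC = 1.34*338*22/(8.7*8.0^1.5)*sqrt(pi*3.98/8.0) = 63.28

63.28


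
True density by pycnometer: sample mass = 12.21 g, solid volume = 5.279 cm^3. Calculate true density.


TD = 12.21 / 5.279 = 2.313 g/cm^3

2.313


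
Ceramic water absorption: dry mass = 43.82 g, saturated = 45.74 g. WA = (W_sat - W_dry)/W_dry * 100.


WA = (45.74 - 43.82) / 43.82 * 100 = 4.38%

4.38


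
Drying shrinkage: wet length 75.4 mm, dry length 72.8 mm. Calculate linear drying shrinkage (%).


DS = (75.4 - 72.8) / 75.4 * 100 = 3.45%

3.45


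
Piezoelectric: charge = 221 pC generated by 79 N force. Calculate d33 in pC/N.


d33 = 221 / 79 = 2.8 pC/N

2.8


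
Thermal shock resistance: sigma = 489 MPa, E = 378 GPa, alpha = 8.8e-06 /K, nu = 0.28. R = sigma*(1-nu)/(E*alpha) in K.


R = 489*(1-0.28)/(378*1000*8.8e-06) = 106 K

106


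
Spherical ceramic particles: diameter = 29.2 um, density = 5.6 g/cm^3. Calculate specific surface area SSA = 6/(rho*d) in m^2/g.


SSA = 6 / (5.6 * 29.2) = 0.037 m^2/g

0.037


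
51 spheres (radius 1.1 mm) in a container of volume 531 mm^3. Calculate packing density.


V_sphere = 4/3*pi*1.1^3 = 5.5753 mm^3
Total V = 51*5.5753 = 284.3403 mm^3
PD = 284.3403 / 531 = 0.535

0.535


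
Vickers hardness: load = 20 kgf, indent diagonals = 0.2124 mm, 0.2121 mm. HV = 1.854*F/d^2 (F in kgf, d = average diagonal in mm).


d_avg = (0.2124+0.2121)/2 = 0.21225 mm
HV = 1.854*20/0.21225^2 = 823

823


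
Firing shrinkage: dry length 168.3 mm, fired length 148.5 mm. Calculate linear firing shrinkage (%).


FS = (168.3 - 148.5) / 168.3 * 100 = 11.76%

11.76


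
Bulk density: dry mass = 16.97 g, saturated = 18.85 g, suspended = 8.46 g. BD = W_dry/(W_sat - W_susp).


BD = 16.97 / (18.85 - 8.46) = 16.97 / 10.39 = 1.633 g/cm^3

1.633


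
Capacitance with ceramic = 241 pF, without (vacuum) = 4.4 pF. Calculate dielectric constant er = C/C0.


er = 241 / 4.4 = 54.77

54.77


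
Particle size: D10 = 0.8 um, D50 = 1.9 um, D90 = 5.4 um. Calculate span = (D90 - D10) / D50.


Span = (5.4 - 0.8) / 1.9 = 4.6 / 1.9 = 2.421

2.421


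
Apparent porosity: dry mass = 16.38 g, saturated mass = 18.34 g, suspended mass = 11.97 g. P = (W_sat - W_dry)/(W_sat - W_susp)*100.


P = (18.34 - 16.38) / (18.34 - 11.97) * 100 = 1.96 / 6.37 * 100 = 30.8%

30.8


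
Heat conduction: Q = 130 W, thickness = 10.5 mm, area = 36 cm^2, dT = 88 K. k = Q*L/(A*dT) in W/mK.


k = 130*10.5/1000/(36/10000*88) = 4.31 W/mK

4.31


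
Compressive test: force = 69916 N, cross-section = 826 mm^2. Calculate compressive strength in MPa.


CS = 69916 / 826 = 84.6 MPa

84.6


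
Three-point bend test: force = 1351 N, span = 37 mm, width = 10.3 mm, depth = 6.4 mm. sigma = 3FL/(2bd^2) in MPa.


sigma = 3*1351*37/(2*10.3*6.4^2) = 177.7 MPa

177.7


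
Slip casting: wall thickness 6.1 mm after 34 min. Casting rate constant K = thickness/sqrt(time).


K = 6.1 / sqrt(34) = 6.1 / 5.831 = 1.046 mm/min^0.5

1.046


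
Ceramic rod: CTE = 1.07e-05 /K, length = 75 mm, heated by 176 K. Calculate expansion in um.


dL = 1.07e-05 * 75 * 176 * 1000 = 141.24 um

141.24


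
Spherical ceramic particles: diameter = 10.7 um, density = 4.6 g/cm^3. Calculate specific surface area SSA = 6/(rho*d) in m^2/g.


SSA = 6 / (4.6 * 10.7) = 0.122 m^2/g

0.122


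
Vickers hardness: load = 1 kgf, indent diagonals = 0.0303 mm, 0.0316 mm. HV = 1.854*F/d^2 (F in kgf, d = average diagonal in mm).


d_avg = (0.0303+0.0316)/2 = 0.03095 mm
HV = 1.854*1/0.03095^2 = 1935

1935


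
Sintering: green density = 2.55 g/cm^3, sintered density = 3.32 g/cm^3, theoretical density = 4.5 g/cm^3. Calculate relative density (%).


Relative = 3.32 / 4.5 * 100 = 73.8%

73.8


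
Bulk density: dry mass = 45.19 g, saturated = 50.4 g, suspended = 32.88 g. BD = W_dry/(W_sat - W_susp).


BD = 45.19 / (50.4 - 32.88) = 45.19 / 17.52 = 2.579 g/cm^3

2.579


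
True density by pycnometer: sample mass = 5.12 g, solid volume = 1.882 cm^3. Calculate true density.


TD = 5.12 / 1.882 = 2.721 g/cm^3

2.721


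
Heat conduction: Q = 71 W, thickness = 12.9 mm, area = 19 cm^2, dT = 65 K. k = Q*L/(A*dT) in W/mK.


k = 71*12.9/1000/(19/10000*65) = 7.42 W/mK

7.42


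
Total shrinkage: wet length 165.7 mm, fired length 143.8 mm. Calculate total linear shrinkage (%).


TS = (165.7 - 143.8) / 165.7 * 100 = 13.22%

13.22


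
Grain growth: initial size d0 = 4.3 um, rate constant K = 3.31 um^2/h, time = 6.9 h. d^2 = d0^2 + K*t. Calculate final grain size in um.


d^2 = 4.3^2 + 3.31*6.9 = 41.329
d = sqrt(41.329) = 6.43 um

6.43


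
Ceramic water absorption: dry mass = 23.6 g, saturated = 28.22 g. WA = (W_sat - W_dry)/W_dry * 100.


WA = (28.22 - 23.6) / 23.6 * 100 = 19.58%

19.58


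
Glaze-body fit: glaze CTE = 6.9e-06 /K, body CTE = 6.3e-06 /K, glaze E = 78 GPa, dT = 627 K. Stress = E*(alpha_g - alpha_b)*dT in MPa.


Stress = 78*1000*(6.9e-06 - 6.3e-06)*627 = 29.3 MPa

29.3


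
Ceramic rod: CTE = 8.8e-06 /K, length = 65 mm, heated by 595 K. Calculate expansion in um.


dL = 8.8e-06 * 65 * 595 * 1000 = 340.34 um

340.34


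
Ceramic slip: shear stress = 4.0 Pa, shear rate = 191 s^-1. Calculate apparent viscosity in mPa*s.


eta = tau/gamma * 1000 = 4.0/191 * 1000 = 20.9 mPa*s

20.9


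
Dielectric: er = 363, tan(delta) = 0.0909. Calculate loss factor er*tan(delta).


Loss = 363 * 0.0909 = 32.997

32.997


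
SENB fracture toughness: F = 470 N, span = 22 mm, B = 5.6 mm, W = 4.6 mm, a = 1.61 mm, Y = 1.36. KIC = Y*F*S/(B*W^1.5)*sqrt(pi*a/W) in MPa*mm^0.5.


KIC = 1.36*470*22/(5.6*4.6^1.5)*sqrt(pi*1.61/4.6) = 266.9

266.9


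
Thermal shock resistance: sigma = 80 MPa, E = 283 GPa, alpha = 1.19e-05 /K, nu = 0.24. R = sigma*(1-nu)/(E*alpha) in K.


R = 80*(1-0.24)/(283*1000*1.19e-05) = 18 K

18


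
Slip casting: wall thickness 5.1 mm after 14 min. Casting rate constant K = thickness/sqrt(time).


K = 5.1 / sqrt(14) = 5.1 / 3.7417 = 1.363 mm/min^0.5

1.363


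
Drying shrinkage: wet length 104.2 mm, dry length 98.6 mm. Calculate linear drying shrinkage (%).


DS = (104.2 - 98.6) / 104.2 * 100 = 5.37%

5.37


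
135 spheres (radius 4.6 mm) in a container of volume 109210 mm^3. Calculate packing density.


V_sphere = 4/3*pi*4.6^3 = 407.7201 mm^3
Total V = 135*407.7201 = 55042.2135 mm^3
PD = 55042.2135 / 109210 = 0.504

0.504


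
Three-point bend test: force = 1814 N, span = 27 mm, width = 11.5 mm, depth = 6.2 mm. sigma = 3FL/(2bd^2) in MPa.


sigma = 3*1814*27/(2*11.5*6.2^2) = 166.2 MPa

166.2


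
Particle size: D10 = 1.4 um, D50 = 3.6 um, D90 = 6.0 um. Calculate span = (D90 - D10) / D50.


Span = (6.0 - 1.4) / 3.6 = 4.6 / 3.6 = 1.278

1.278


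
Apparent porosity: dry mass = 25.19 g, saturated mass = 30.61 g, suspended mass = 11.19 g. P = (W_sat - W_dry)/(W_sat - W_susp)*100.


P = (30.61 - 25.19) / (30.61 - 11.19) * 100 = 5.42 / 19.42 * 100 = 27.9%

27.9


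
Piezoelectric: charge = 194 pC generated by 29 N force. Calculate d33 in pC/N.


d33 = 194 / 29 = 6.7 pC/N

6.7
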